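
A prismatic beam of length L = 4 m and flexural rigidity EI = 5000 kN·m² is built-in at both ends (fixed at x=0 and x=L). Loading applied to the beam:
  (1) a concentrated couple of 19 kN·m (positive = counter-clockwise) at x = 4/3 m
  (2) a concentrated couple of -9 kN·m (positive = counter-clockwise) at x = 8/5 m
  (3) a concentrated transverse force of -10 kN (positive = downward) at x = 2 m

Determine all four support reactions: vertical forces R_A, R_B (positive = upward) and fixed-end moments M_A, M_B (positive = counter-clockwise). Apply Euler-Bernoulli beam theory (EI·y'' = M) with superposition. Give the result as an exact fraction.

Load 1 — applied couple M₀=19 kN·m at a=4/3 m (b=L-a=8/3):
  R_A = 6M₀ab/L³ = 6·19·(4/3)·(8/3)/4³ = 19/3 kN
  M_A = M₀b(2a-b)/L² = 19·(8/3)·(2·(4/3)-(8/3))/4² = 0 kN·m
  R_B = -6M₀ab/L³ = -6·19·(4/3)·(8/3)/4³ = -19/3 kN
  M_B = M₀a(2b-a)/L² = 19·(4/3)·(2·(8/3)-(4/3))/4² = 19/3 kN·m
Load 2 — applied couple M₀=-9 kN·m at a=8/5 m (b=L-a=12/5):
  R_A = 6M₀ab/L³ = 6·(-9)·(8/5)·(12/5)/4³ = -81/25 kN
  M_A = M₀b(2a-b)/L² = (-9)·(12/5)·(2·(8/5)-(12/5))/4² = -27/25 kN·m
  R_B = -6M₀ab/L³ = -6·(-9)·(8/5)·(12/5)/4³ = 81/25 kN
  M_B = M₀a(2b-a)/L² = (-9)·(8/5)·(2·(12/5)-(8/5))/4² = -72/25 kN·m
Load 3 — point force P=-10 kN at a=2 m (b=L-a=2):
  R_A = Pb²(3a+b)/L³ = (-10)·2²·(3·2+2)/4³ = -5 kN
  M_A = Pab²/L² = (-10)·2·2²/4² = -5 kN·m
  R_B = Pa²(a+3b)/L³ = (-10)·2²·(2+3·2)/4³ = -5 kN
  M_B = -Pa²b/L² = -(-10)·2²·2/4² = 5 kN·m
Superposition: R_A = -143/75 kN, M_A = -152/25 kN·m, R_B = -607/75 kN, M_B = 634/75 kN·m

R_A = -143/75 kN, M_A = -152/25 kN·m, R_B = -607/75 kN, M_B = 634/75 kN·m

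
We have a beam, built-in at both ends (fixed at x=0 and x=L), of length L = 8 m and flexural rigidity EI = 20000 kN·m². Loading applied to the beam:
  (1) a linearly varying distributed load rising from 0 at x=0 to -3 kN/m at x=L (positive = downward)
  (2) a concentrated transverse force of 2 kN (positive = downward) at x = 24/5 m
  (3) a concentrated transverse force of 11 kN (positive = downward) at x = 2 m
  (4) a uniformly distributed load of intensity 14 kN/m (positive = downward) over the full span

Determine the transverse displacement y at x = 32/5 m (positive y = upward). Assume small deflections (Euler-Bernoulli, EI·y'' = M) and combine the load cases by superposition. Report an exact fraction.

y(32/5) = -234367/78125000 m

Load 1 — triangular load w₀=-3 kN/m (0→w₀ over full span):
  y_1 = -w₀x²(L-x)²(x+2L)/(120LEI) = -(-3)·(32/5)²·(8-(32/5))²·((32/5)+2·8)/(120·8·20000) = 3584/9765625 m
Load 2 — point force P=2 kN at a=24/5 m (b=L-a=16/5):
  y_2 = -Pa²(L-x)²(3bL-(3b+a)(L-x))/(6L³EI)  [x>a] = -2·(24/5)²·(8-(32/5))²·(3·(16/5)·8-(3·(16/5)+(24/5))·(8-(32/5)))/(6·8³·20000) = -1008/9765625 m
Load 3 — point force P=11 kN at a=2 m (b=L-a=6):
  y_3 = -Pa²(L-x)²(3bL-(3b+a)(L-x))/(6L³EI)  [x>a] = -11·2²·(8-(32/5))²·(3·6·8-(3·6+2)·(8-(32/5)))/(6·8³·20000) = -77/375000 m
Load 4 — uniform load w=14 kN/m over full span:
  y_4 = -wx²(L-x)²/(24EI) = -14·(32/5)²·(8-(32/5))²/(24·20000) = -3584/1171875 m
Superposition: y = Σ y_i = -234367/78125000 m ≈ -0.003000 m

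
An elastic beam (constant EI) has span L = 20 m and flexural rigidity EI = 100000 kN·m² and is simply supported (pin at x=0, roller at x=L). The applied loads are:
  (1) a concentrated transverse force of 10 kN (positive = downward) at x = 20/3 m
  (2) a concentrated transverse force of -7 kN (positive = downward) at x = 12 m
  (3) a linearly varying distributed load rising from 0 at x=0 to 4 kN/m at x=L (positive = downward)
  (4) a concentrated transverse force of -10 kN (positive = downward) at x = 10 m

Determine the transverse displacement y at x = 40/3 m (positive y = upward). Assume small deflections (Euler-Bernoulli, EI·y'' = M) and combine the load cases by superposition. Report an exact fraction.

y(40/3) = -225661/9112500 m

Load 1 — point force P=10 kN at a=20/3 m (b=L-a=40/3):
  y_1 = -Pa(L-x)(2Lx-a²-x²)/(6LEI)  [x>a] = -10·(20/3)·(20-(40/3))·(2·20·(40/3)-(20/3)²-(40/3)²)/(6·20·100000) = -14/1215 m
Load 2 — point force P=-7 kN at a=12 m (b=L-a=8):
  y_2 = -Pa(L-x)(2Lx-a²-x²)/(6LEI)  [x>a] = -(-7)·12·(20-(40/3))·(2·20·(40/3)-12²-(40/3)²)/(6·20·100000) = 833/84375 m
Load 3 — triangular load w₀=4 kN/m (0→w₀ over full span):
  y_3 = -w₀x(7L⁴-10L²x²+3x⁴)/(360LEI) = -4·(40/3)·(7·20⁴-10·20²·(40/3)²+3·(40/3)⁴)/(360·20·100000) = -136/3645 m
Load 4 — point force P=-10 kN at a=10 m (b=L-a=10):
  y_4 = -Pa(L-x)(2Lx-a²-x²)/(6LEI)  [x>a] = -(-10)·10·(20-(40/3))·(2·20·(40/3)-10²-(40/3)²)/(6·20·100000) = 23/1620 m
Superposition: y = Σ y_i = -225661/9112500 m ≈ -0.024764 m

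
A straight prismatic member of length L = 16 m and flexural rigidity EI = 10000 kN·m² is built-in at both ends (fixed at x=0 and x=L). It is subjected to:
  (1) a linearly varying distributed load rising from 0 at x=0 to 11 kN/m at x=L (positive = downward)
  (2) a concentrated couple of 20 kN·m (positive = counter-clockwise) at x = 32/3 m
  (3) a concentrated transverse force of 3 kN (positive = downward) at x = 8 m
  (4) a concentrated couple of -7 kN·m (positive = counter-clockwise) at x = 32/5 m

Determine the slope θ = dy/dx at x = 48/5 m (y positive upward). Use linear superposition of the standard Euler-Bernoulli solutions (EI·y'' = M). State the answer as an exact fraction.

Load 1 — triangular load w₀=11 kN/m (0→w₀ over full span):
  θ_1 = -w₀(2x(L-x)(L-2x)(x+2L)+x²(L-x)²)/(120LEI) = -11·(2·(48/5)·(16-(48/5))·(16-2·(48/5))·((48/5)+2·16)+(48/5)²·(16-(48/5))²)/(120·16·10000) = 2816/390625 rad
Load 2 — applied couple M₀=20 kN·m at a=32/3 m (b=L-a=16/3):
  θ_2 = (R_Ax²/2 - M_Ax)/EI  [x≤a] with R_A=5/3, M_A=20/3 = ((5/3)·(48/5)²/2 - (20/3)·(48/5))/10000 = 4/3125 rad
Load 3 — point force P=3 kN at a=8 m (b=L-a=8):
  θ_3 = Pa²(L-x)(2bL-(3b+a)(L-x))/(2L³EI)  [x>a] = 3·8²·(16-(48/5))·(2·8·16-(3·8+8)·(16-(48/5)))/(2·16³·10000) = 12/15625 rad
Load 4 — applied couple M₀=-7 kN·m at a=32/5 m (b=L-a=48/5):
  θ_4 = (R_Ax²/2 - M_Ax - M₀(x-a))/EI  [x>a] with R_A=-63/100, M_A=-21/25 = ((-63/100)·(48/5)²/2 - (-21/25)·(48/5) - (-7)·((48/5)-(32/5)))/10000 = 56/390625 rad
Superposition: θ = Σ θ_i = 3672/390625 rad ≈ 0.009400 rad

θ(48/5) = 3672/390625 rad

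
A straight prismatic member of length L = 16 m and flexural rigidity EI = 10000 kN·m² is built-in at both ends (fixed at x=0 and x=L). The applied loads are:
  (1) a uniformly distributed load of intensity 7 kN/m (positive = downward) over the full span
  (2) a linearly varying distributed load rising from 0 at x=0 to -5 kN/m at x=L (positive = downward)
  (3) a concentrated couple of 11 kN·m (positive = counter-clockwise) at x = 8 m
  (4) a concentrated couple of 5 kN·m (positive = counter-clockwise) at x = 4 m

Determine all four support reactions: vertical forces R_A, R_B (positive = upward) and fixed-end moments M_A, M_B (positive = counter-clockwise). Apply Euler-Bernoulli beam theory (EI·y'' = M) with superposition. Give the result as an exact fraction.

Load 1 — uniform load w=7 kN/m over full span:
  R_A = wL/2 = 7·16/2 = 56 kN
  M_A = wL²/12 = 7·16²/12 = 448/3 kN·m
  R_B = wL/2 = 7·16/2 = 56 kN
  M_B = -wL²/12 = -7·16²/12 = -448/3 kN·m
Load 2 — triangular load w₀=-5 kN/m (0→w₀ over full span):
  R_A = 3w₀L/20 = 3·(-5)·16/20 = -12 kN
  M_A = w₀L²/30 = (-5)·16²/30 = -128/3 kN·m
  R_B = 7w₀L/20 = 7·(-5)·16/20 = -28 kN
  M_B = -w₀L²/20 = -(-5)·16²/20 = 64 kN·m
Load 3 — applied couple M₀=11 kN·m at a=8 m (b=L-a=8):
  R_A = 6M₀ab/L³ = 6·11·8·8/16³ = 33/32 kN
  M_A = M₀b(2a-b)/L² = 11·8·(2·8-8)/16² = 11/4 kN·m
  R_B = -6M₀ab/L³ = -6·11·8·8/16³ = -33/32 kN
  M_B = M₀a(2b-a)/L² = 11·8·(2·8-8)/16² = 11/4 kN·m
Load 4 — applied couple M₀=5 kN·m at a=4 m (b=L-a=12):
  R_A = 6M₀ab/L³ = 6·5·4·12/16³ = 45/128 kN
  M_A = M₀b(2a-b)/L² = 5·12·(2·4-12)/16² = -15/16 kN·m
  R_B = -6M₀ab/L³ = -6·5·4·12/16³ = -45/128 kN
  M_B = M₀a(2b-a)/L² = 5·4·(2·12-4)/16² = 25/16 kN·m
Superposition: R_A = 5809/128 kN, M_A = 5207/48 kN·m, R_B = 3407/128 kN, M_B = -3889/48 kN·m

R_A = 5809/128 kN, M_A = 5207/48 kN·m, R_B = 3407/128 kN, M_B = -3889/48 kN·m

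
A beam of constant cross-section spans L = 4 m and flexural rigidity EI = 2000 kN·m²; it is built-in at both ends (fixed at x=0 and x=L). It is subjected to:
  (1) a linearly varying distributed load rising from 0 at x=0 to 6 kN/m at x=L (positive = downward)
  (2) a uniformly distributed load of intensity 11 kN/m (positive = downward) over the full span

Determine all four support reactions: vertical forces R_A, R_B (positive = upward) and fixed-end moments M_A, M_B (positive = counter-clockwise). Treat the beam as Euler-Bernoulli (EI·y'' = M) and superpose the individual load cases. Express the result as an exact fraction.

R_A = 128/5 kN, M_A = 268/15 kN·m, R_B = 152/5 kN, M_B = -292/15 kN·m

Load 1 — triangular load w₀=6 kN/m (0→w₀ over full span):
  R_A = 3w₀L/20 = 3·6·4/20 = 18/5 kN
  M_A = w₀L²/30 = 6·4²/30 = 16/5 kN·m
  R_B = 7w₀L/20 = 7·6·4/20 = 42/5 kN
  M_B = -w₀L²/20 = -6·4²/20 = -24/5 kN·m
Load 2 — uniform load w=11 kN/m over full span:
  R_A = wL/2 = 11·4/2 = 22 kN
  M_A = wL²/12 = 11·4²/12 = 44/3 kN·m
  R_B = wL/2 = 11·4/2 = 22 kN
  M_B = -wL²/12 = -11·4²/12 = -44/3 kN·m
Superposition: R_A = 128/5 kN, M_A = 268/15 kN·m, R_B = 152/5 kN, M_B = -292/15 kN·m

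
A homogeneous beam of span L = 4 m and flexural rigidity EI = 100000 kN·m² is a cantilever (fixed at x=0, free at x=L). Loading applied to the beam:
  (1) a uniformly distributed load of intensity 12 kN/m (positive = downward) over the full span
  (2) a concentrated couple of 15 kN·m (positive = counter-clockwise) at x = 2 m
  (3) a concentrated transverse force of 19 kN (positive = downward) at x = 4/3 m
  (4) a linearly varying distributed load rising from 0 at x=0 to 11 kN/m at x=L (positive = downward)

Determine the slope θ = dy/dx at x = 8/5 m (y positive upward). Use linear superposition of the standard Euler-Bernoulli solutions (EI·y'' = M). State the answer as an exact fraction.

Load 1 — uniform load w=12 kN/m over full span:
  θ_1 = -wx(x²-3Lx+3L²)/(6EI) = -12·(8/5)·((8/5)²-3·4·(8/5)+3·4²)/(6·100000) = -392/390625 rad
Load 2 — applied couple M₀=15 kN·m at a=2 m (b=L-a=2):
  θ_2 = M₀x/EI  [x≤a] = 15·(8/5)/100000 = 3/12500 rad
Load 3 — point force P=19 kN at a=4/3 m (b=L-a=8/3):
  θ_3 = -Pa²/(2EI)  [x>a] = -19·(4/3)²/(2·100000) = -19/112500 rad
Load 4 — triangular load w₀=11 kN/m (0→w₀ over full span):
  θ_4 = (w₀Lx²/4-w₀L²x/3-w₀x⁴/(24L))/EI = (11·4·(8/5)²/4-11·4²·(8/5)/3-11·(8/5)⁴/(24·4))/100000 = -1298/1953125 rad
Superposition: θ = Σ θ_i = -28072/17578125 rad ≈ -0.001597 rad

θ(8/5) = -28072/17578125 rad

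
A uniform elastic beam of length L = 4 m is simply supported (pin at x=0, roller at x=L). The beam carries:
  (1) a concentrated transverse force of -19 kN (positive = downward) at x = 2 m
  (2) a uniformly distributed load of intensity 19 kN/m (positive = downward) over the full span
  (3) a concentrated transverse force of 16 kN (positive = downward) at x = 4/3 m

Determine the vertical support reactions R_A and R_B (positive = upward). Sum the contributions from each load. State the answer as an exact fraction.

Load 1 — point force P=-19 kN at a=2 m (b=L-a=2):
  R_A = Pb/L = (-19)·2/4 = -19/2 kN
  R_B = Pa/L = (-19)·2/4 = -19/2 kN
Load 2 — uniform load w=19 kN/m over full span:
  R_A = wL/2 = 19·4/2 = 38 kN
  R_B = wL/2 = 19·4/2 = 38 kN
Load 3 — point force P=16 kN at a=4/3 m (b=L-a=8/3):
  R_A = Pb/L = 16·(8/3)/4 = 32/3 kN
  R_B = Pa/L = 16·(4/3)/4 = 16/3 kN
Superposition: R_A = 235/6 kN, R_B = 203/6 kN

R_A = 235/6 kN, R_B = 203/6 kN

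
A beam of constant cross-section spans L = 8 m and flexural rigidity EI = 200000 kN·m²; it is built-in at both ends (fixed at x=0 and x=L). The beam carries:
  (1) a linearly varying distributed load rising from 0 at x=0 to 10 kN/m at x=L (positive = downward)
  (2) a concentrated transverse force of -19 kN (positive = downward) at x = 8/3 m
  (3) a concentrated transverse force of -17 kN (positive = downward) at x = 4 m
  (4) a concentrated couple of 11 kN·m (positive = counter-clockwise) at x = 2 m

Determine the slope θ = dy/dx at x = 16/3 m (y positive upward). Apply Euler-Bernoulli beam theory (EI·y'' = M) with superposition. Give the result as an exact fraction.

θ(16/3) = -4019/48600000 rad

Load 1 — triangular load w₀=10 kN/m (0→w₀ over full span):
  θ_1 = -w₀(2x(L-x)(L-2x)(x+2L)+x²(L-x)²)/(120LEI) = -10·(2·(16/3)·(8-(16/3))·(8-2·(16/3))·((16/3)+2·8)+(16/3)²·(8-(16/3))²)/(120·8·200000) = 56/759375 rad
Load 2 — point force P=-19 kN at a=8/3 m (b=L-a=16/3):
  θ_2 = Pa²(L-x)(2bL-(3b+a)(L-x))/(2L³EI)  [x>a] = (-19)·(8/3)²·(8-(16/3))·(2·(16/3)·8-(3·(16/3)+(8/3))·(8-(16/3)))/(2·8³·200000) = -19/303750 rad
Load 3 — point force P=-17 kN at a=4 m (b=L-a=4):
  θ_3 = Pa²(L-x)(2bL-(3b+a)(L-x))/(2L³EI)  [x>a] = (-17)·4²·(8-(16/3))·(2·4·8-(3·4+4)·(8-(16/3)))/(2·8³·200000) = -17/225000 rad
Load 4 — applied couple M₀=11 kN·m at a=2 m (b=L-a=6):
  θ_4 = (R_Ax²/2 - M_Ax - M₀(x-a))/EI  [x>a] with R_A=99/64, M_A=-33/16 = ((99/64)·(16/3)²/2 - (-33/16)·(16/3) - 11·((16/3)-2))/200000 = -11/600000 rad
Superposition: θ = Σ θ_i = -4019/48600000 rad ≈ -0.000083 rad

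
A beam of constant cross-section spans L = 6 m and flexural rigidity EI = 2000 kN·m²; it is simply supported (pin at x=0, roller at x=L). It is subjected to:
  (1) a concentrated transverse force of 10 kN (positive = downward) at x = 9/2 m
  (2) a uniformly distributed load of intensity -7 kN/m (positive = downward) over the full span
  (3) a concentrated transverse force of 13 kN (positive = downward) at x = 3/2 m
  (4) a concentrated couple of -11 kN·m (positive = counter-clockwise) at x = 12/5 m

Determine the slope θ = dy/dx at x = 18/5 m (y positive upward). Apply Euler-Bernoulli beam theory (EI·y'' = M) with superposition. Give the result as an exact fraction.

Load 1 — point force P=10 kN at a=9/2 m (b=L-a=3/2):
  θ_1 = -Pb(L²-b²-3x²)/(6LEI)  [x≤a] = -10·(3/2)·(6²-(3/2)²-3·(18/5)²)/(6·6·2000) = 171/160000 rad
Load 2 — uniform load w=-7 kN/m over full span:
  θ_2 = -w(L³-6Lx²+4x³)/(24EI) = -(-7)·(6³-6·6·(18/5)²+4·(18/5)³)/(24·2000) = -2331/250000 rad
Load 3 — point force P=13 kN at a=3/2 m (b=L-a=9/2):
  θ_3 = -Pa(2L²-6Lx+3x²+a²)/(6LEI)  [x>a] = -13·(3/2)·(2·6²-6·6·(18/5)+3·(18/5)²+(3/2)²)/(6·6·2000) = 7137/1600000 rad
Load 4 — applied couple M₀=-11 kN·m at a=12/5 m (b=L-a=18/5):
  θ_4 = (M₀x²/(2L)-M₀(x-a)+C₁)/EI  [x>a] with C₁=M₀(3b²-L²)/(6L)=-22/25 = ((-11)·(18/5)²/(2·6)-(-11)·((18/5)-(12/5))+(-22/25))/2000 = 11/50000 rad
Superposition: θ = Σ θ_i = -28597/8000000 rad ≈ -0.003575 rad

θ(18/5) = -28597/8000000 rad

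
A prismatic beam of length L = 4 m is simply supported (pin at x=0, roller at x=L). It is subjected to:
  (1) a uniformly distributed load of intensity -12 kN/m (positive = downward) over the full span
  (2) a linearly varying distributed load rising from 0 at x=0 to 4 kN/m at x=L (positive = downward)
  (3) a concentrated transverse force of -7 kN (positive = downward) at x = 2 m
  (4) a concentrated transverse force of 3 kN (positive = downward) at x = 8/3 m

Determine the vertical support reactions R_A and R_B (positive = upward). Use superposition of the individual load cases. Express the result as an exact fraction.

R_A = -143/6 kN, R_B = -121/6 kN

Load 1 — uniform load w=-12 kN/m over full span:
  R_A = wL/2 = (-12)·4/2 = -24 kN
  R_B = wL/2 = (-12)·4/2 = -24 kN
Load 2 — triangular load w₀=4 kN/m (0→w₀ over full span):
  R_A = w₀L/6 = 4·4/6 = 8/3 kN
  R_B = w₀L/3 = 4·4/3 = 16/3 kN
Load 3 — point force P=-7 kN at a=2 m (b=L-a=2):
  R_A = Pb/L = (-7)·2/4 = -7/2 kN
  R_B = Pa/L = (-7)·2/4 = -7/2 kN
Load 4 — point force P=3 kN at a=8/3 m (b=L-a=4/3):
  R_A = Pb/L = 3·(4/3)/4 = 1 kN
  R_B = Pa/L = 3·(8/3)/4 = 2 kN
Superposition: R_A = -143/6 kN, R_B = -121/6 kN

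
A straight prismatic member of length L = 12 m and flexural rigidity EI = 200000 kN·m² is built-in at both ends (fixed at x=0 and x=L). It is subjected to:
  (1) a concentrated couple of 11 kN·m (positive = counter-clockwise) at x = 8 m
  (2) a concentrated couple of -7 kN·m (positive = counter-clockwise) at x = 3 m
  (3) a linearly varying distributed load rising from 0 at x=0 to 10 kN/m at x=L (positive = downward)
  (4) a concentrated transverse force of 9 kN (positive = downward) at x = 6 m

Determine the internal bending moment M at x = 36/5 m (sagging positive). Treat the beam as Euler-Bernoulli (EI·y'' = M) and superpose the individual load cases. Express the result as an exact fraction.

M(36/5) = 52747/1200 kN·m

Load 1 — applied couple M₀=11 kN·m at a=8 m (b=L-a=4):
  M_1 = R_Ax - M_A  [x≤a] with R_A=11/9, M_A=11/3 = (11/9)·(36/5) - (11/3) = 77/15 kN·m
Load 2 — applied couple M₀=-7 kN·m at a=3 m (b=L-a=9):
  M_2 = R_Ax - M_A - M₀  [x>a] with R_A=-21/32, M_A=21/16 = (-21/32)·(36/5) - (21/16) - (-7) = 77/80 kN·m
Load 3 — triangular load w₀=10 kN/m (0→w₀ over full span):
  M_3 = 3w₀Lx/20 - w₀L²/30 - w₀x³/(6L) = 3·10·12·(36/5)/20 - 10·12²/30 - 10·(36/5)³/(6·12) = 744/25 kN·m
Load 4 — point force P=9 kN at a=6 m (b=L-a=6):
  M_4 = Pa²(a+3b)(L-x)/L³ - Pa²b/L²  [x>a] = 9·6²·(6+3·6)·(12-(36/5))/12³ - 9·6²·6/12² = 81/10 kN·m
Superposition: M = Σ M_i = 52747/1200 kN·m ≈ 43.955833 kN·m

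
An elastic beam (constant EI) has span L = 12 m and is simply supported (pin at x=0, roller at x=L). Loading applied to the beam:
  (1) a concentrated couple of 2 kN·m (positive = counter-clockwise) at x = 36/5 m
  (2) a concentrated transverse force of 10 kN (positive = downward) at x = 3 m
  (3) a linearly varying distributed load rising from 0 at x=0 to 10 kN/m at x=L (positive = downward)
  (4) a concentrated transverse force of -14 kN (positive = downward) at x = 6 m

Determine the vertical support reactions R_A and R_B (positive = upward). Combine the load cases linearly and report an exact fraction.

R_A = 62/3 kN, R_B = 106/3 kN

Load 1 — applied couple M₀=2 kN·m at a=36/5 m (b=L-a=24/5):
  R_A = M₀/L = 2/12 = 1/6 kN
  R_B = -M₀/L = -2/12 = -1/6 kN
Load 2 — point force P=10 kN at a=3 m (b=L-a=9):
  R_A = Pb/L = 10·9/12 = 15/2 kN
  R_B = Pa/L = 10·3/12 = 5/2 kN
Load 3 — triangular load w₀=10 kN/m (0→w₀ over full span):
  R_A = w₀L/6 = 10·12/6 = 20 kN
  R_B = w₀L/3 = 10·12/3 = 40 kN
Load 4 — point force P=-14 kN at a=6 m (b=L-a=6):
  R_A = Pb/L = (-14)·6/12 = -7 kN
  R_B = Pa/L = (-14)·6/12 = -7 kN
Superposition: R_A = 62/3 kN, R_B = 106/3 kN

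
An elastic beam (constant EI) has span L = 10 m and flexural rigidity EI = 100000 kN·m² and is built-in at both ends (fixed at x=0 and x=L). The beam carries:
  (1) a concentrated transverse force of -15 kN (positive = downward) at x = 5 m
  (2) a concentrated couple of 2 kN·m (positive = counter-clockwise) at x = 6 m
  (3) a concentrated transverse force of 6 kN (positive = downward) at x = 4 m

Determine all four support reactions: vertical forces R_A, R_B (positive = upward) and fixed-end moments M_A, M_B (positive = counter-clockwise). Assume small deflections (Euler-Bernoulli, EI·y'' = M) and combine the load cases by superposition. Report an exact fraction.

Load 1 — point force P=-15 kN at a=5 m (b=L-a=5):
  R_A = Pb²(3a+b)/L³ = (-15)·5²·(3·5+5)/10³ = -15/2 kN
  M_A = Pab²/L² = (-15)·5·5²/10² = -75/4 kN·m
  R_B = Pa²(a+3b)/L³ = (-15)·5²·(5+3·5)/10³ = -15/2 kN
  M_B = -Pa²b/L² = -(-15)·5²·5/10² = 75/4 kN·m
Load 2 — applied couple M₀=2 kN·m at a=6 m (b=L-a=4):
  R_A = 6M₀ab/L³ = 6·2·6·4/10³ = 36/125 kN
  M_A = M₀b(2a-b)/L² = 2·4·(2·6-4)/10² = 16/25 kN·m
  R_B = -6M₀ab/L³ = -6·2·6·4/10³ = -36/125 kN
  M_B = M₀a(2b-a)/L² = 2·6·(2·4-6)/10² = 6/25 kN·m
Load 3 — point force P=6 kN at a=4 m (b=L-a=6):
  R_A = Pb²(3a+b)/L³ = 6·6²·(3·4+6)/10³ = 486/125 kN
  M_A = Pab²/L² = 6·4·6²/10² = 216/25 kN·m
  R_B = Pa²(a+3b)/L³ = 6·4²·(4+3·6)/10³ = 264/125 kN
  M_B = -Pa²b/L² = -6·4²·6/10² = -144/25 kN·m
Superposition: R_A = -831/250 kN, M_A = -947/100 kN·m, R_B = -1419/250 kN, M_B = 1323/100 kN·m

R_A = -831/250 kN, M_A = -947/100 kN·m, R_B = -1419/250 kN, M_B = 1323/100 kN·m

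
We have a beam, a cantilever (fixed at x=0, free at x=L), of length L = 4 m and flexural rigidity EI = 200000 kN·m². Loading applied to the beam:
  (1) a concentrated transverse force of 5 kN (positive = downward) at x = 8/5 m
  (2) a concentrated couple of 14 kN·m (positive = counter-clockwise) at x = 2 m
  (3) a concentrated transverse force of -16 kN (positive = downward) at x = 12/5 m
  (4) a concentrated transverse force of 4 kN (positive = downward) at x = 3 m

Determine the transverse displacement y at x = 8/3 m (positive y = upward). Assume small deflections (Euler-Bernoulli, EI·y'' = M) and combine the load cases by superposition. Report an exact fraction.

Load 1 — point force P=5 kN at a=8/5 m (b=L-a=12/5):
  y_1 = -Pa²(3x-a)/(6EI)  [x>a] = -5·(8/5)²·(3·(8/3)-(8/5))/(6·200000) = -16/234375 m
Load 2 — applied couple M₀=14 kN·m at a=2 m (b=L-a=2):
  y_2 = M₀a(2x-a)/(2EI)  [x>a] = 14·2·(2·(8/3)-2)/(2·200000) = 7/30000 m
Load 3 — point force P=-16 kN at a=12/5 m (b=L-a=8/5):
  y_3 = -Pa²(3x-a)/(6EI)  [x>a] = -(-16)·(12/5)²·(3·(8/3)-(12/5))/(6·200000) = 168/390625 m
Load 4 — point force P=4 kN at a=3 m (b=L-a=1):
  y_4 = -Px²(3a-x)/(6EI)  [x≤a] = -4·(8/3)²·(3·3-(8/3))/(6·200000) = -38/253125 m
Superposition: y = Σ y_i = 225293/506250000 m ≈ 0.000445 m

y(8/3) = 225293/506250000 m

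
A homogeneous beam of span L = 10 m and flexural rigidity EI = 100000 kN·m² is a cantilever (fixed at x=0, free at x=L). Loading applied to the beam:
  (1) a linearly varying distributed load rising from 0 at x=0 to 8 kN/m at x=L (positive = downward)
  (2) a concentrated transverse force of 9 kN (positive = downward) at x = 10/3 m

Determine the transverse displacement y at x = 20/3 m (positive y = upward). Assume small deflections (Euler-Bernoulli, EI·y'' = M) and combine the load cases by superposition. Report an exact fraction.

y(20/3) = -6293/145800 m

Load 1 — triangular load w₀=8 kN/m (0→w₀ over full span):
  y_1 = (w₀Lx³/12-w₀L²x²/6-w₀x⁵/(120L))/EI = (8·10·(20/3)³/12-8·10²·(20/3)²/6-8·(20/3)⁵/(120·10))/100000 = -736/18225 m
Load 2 — point force P=9 kN at a=10/3 m (b=L-a=20/3):
  y_2 = -Pa²(3x-a)/(6EI)  [x>a] = -9·(10/3)²·(3·(20/3)-(10/3))/(6·100000) = -1/360 m
Superposition: y = Σ y_i = -6293/145800 m ≈ -0.043162 m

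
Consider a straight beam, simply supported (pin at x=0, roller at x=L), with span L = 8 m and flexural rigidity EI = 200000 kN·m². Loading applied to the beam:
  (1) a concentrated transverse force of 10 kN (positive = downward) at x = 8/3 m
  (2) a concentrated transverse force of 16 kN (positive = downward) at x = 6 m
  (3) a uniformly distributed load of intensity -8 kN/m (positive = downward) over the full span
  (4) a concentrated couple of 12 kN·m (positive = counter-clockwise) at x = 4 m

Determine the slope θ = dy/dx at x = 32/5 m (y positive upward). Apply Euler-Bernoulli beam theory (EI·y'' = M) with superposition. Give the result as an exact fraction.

θ(32/5) = -175339/506250000 rad

Load 1 — point force P=10 kN at a=8/3 m (b=L-a=16/3):
  θ_1 = -Pa(2L²-6Lx+3x²+a²)/(6LEI)  [x>a] = -10·(8/3)·(2·8²-6·8·(32/5)+3·(32/5)²+(8/3)²)/(6·8·200000) = 173/1265625 rad
Load 2 — point force P=16 kN at a=6 m (b=L-a=2):
  θ_2 = -Pa(2L²-6Lx+3x²+a²)/(6LEI)  [x>a] = -16·6·(2·8²-6·8·(32/5)+3·(32/5)²+6²)/(6·8·200000) = 127/625000 rad
Load 3 — uniform load w=-8 kN/m over full span:
  θ_3 = -w(L³-6Lx²+4x³)/(24EI) = -(-8)·(8³-6·8·(32/5)²+4·(32/5)³)/(24·200000) = -264/390625 rad
Load 4 — applied couple M₀=12 kN·m at a=4 m (b=L-a=4):
  θ_4 = (M₀x²/(2L)-M₀(x-a)+C₁)/EI  [x>a] with C₁=M₀(3b²-L²)/(6L)=-4 = (12·(32/5)²/(2·8)-12·((32/5)-4)+(-4))/200000 = -13/1250000 rad
Superposition: θ = Σ θ_i = -175339/506250000 rad ≈ -0.000346 rad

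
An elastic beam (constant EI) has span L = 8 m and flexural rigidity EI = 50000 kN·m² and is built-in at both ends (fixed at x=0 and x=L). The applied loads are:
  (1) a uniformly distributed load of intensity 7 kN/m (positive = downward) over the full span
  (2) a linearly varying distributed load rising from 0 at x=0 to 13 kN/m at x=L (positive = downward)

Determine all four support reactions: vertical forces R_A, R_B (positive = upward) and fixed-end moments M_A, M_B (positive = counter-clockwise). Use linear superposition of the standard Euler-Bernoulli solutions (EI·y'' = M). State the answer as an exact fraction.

R_A = 218/5 kN, M_A = 976/15 kN·m, R_B = 322/5 kN, M_B = -1184/15 kN·m

Load 1 — uniform load w=7 kN/m over full span:
  R_A = wL/2 = 7·8/2 = 28 kN
  M_A = wL²/12 = 7·8²/12 = 112/3 kN·m
  R_B = wL/2 = 7·8/2 = 28 kN
  M_B = -wL²/12 = -7·8²/12 = -112/3 kN·m
Load 2 — triangular load w₀=13 kN/m (0→w₀ over full span):
  R_A = 3w₀L/20 = 3·13·8/20 = 78/5 kN
  M_A = w₀L²/30 = 13·8²/30 = 416/15 kN·m
  R_B = 7w₀L/20 = 7·13·8/20 = 182/5 kN
  M_B = -w₀L²/20 = -13·8²/20 = -208/5 kN·m
Superposition: R_A = 218/5 kN, M_A = 976/15 kN·m, R_B = 322/5 kN, M_B = -1184/15 kN·m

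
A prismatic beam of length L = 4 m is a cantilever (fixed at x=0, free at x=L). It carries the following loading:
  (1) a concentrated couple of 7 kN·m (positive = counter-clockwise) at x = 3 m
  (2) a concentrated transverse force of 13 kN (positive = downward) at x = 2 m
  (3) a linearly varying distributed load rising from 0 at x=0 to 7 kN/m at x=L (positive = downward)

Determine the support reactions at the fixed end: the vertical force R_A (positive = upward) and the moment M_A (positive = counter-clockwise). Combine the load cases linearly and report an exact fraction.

Load 1 — applied couple M₀=7 kN·m at a=3 m (b=L-a=1):
  R_A = 0 kN
  M_A = -M₀ = -7 kN·m
Load 2 — point force P=13 kN at a=2 m (b=L-a=2):
  R_A = P = 13 kN
  M_A = Pa = 13·2 = 26 kN·m
Load 3 — triangular load w₀=7 kN/m (0→w₀ over full span):
  R_A = w₀L/2 = 7·4/2 = 14 kN
  M_A = w₀L²/3 = 7·4²/3 = 112/3 kN·m
Superposition: R_A = 27 kN, M_A = 169/3 kN·m

R_A = 27 kN, M_A = 169/3 kN·m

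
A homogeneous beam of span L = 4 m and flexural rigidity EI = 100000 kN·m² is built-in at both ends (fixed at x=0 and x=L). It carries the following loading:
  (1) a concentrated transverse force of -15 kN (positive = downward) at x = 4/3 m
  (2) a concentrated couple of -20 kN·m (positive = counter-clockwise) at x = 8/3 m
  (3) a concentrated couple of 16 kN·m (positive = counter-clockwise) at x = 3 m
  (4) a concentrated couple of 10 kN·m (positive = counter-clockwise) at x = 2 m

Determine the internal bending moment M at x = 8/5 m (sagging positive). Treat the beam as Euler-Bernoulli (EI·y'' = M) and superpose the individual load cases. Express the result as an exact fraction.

Load 1 — point force P=-15 kN at a=4/3 m (b=L-a=8/3):
  M_1 = Pa²(a+3b)(L-x)/L³ - Pa²b/L²  [x>a] = (-15)·(4/3)²·((4/3)+3·(8/3))·(4-(8/5))/4³ - (-15)·(4/3)²·(8/3)/4² = -44/9 kN·m
Load 2 — applied couple M₀=-20 kN·m at a=8/3 m (b=L-a=4/3):
  M_2 = R_Ax - M_A  [x≤a] with R_A=-20/3, M_A=-20/3 = (-20/3)·(8/5) - (-20/3) = -4 kN·m
Load 3 — applied couple M₀=16 kN·m at a=3 m (b=L-a=1):
  M_3 = R_Ax - M_A  [x≤a] with R_A=9/2, M_A=5 = (9/2)·(8/5) - 5 = 11/5 kN·m
Load 4 — applied couple M₀=10 kN·m at a=2 m (b=L-a=2):
  M_4 = R_Ax - M_A  [x≤a] with R_A=15/4, M_A=5/2 = (15/4)·(8/5) - (5/2) = 7/2 kN·m
Superposition: M = Σ M_i = -287/90 kN·m ≈ -3.188889 kN·m

M(8/5) = -287/90 kN·m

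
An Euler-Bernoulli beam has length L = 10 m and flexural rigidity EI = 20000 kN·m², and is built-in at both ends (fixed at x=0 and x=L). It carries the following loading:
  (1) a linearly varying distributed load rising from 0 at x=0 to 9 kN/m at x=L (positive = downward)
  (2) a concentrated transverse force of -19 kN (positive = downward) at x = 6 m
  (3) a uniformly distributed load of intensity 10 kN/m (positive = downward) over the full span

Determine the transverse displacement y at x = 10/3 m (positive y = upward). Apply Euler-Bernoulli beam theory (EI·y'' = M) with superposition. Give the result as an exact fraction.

Load 1 — triangular load w₀=9 kN/m (0→w₀ over full span):
  y_1 = -w₀x²(L-x)²(x+2L)/(120LEI) = -9·(10/3)²·(10-(10/3))²·((10/3)+2·10)/(120·10·20000) = -7/1620 m
Load 2 — point force P=-19 kN at a=6 m (b=L-a=4):
  y_2 = -Pb²x²(3aL-(3a+b)x)/(6L³EI)  [x≤a] = -(-19)·4²·(10/3)²·(3·6·10-(3·6+4)·(10/3))/(6·10³·20000) = 152/50625 m
Load 3 — uniform load w=10 kN/m over full span:
  y_3 = -wx²(L-x)²/(24EI) = -10·(10/3)²·(10-(10/3))²/(24·20000) = -5/486 m
Superposition: y = Σ y_i = -7051/607500 m ≈ -0.011607 m

y(10/3) = -7051/607500 m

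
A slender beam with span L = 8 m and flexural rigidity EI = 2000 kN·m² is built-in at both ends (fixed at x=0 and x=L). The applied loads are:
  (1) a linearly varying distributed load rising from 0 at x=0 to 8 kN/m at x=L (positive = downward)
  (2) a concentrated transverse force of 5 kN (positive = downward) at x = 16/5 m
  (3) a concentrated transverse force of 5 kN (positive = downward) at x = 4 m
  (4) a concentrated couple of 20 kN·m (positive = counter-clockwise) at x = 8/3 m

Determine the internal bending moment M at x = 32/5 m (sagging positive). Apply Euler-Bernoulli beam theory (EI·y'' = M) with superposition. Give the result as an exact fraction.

M(32/5) = -1/125 kN·m

Load 1 — triangular load w₀=8 kN/m (0→w₀ over full span):
  M_1 = 3w₀Lx/20 - w₀L²/30 - w₀x³/(6L) = 3·8·8·(32/5)/20 - 8·8²/30 - 8·(32/5)³/(6·8) = 256/375 kN·m
Load 2 — point force P=5 kN at a=16/5 m (b=L-a=24/5):
  M_2 = Pa²(a+3b)(L-x)/L³ - Pa²b/L²  [x>a] = 5·(16/5)²·((16/5)+3·(24/5))·(8-(32/5))/8³ - 5·(16/5)²·(24/5)/8² = -128/125 kN·m
Load 3 — point force P=5 kN at a=4 m (b=L-a=4):
  M_3 = Pa²(a+3b)(L-x)/L³ - Pa²b/L²  [x>a] = 5·4²·(4+3·4)·(8-(32/5))/8³ - 5·4²·4/8² = -1 kN·m
Load 4 — applied couple M₀=20 kN·m at a=8/3 m (b=L-a=16/3):
  M_4 = R_Ax - M_A - M₀  [x>a] with R_A=10/3, M_A=0 = (10/3)·(32/5) - 0 - 20 = 4/3 kN·m
Superposition: M = Σ M_i = -1/125 kN·m ≈ -0.008000 kN·m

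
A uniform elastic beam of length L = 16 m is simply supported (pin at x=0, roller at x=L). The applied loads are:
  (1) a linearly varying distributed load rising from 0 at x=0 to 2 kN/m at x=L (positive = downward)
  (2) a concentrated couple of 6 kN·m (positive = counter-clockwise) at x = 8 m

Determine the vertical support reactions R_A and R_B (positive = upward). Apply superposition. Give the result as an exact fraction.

Load 1 — triangular load w₀=2 kN/m (0→w₀ over full span):
  R_A = w₀L/6 = 2·16/6 = 16/3 kN
  R_B = w₀L/3 = 2·16/3 = 32/3 kN
Load 2 — applied couple M₀=6 kN·m at a=8 m (b=L-a=8):
  R_A = M₀/L = 6/16 = 3/8 kN
  R_B = -M₀/L = -6/16 = -3/8 kN
Superposition: R_A = 137/24 kN, R_B = 247/24 kN

R_A = 137/24 kN, R_B = 247/24 kN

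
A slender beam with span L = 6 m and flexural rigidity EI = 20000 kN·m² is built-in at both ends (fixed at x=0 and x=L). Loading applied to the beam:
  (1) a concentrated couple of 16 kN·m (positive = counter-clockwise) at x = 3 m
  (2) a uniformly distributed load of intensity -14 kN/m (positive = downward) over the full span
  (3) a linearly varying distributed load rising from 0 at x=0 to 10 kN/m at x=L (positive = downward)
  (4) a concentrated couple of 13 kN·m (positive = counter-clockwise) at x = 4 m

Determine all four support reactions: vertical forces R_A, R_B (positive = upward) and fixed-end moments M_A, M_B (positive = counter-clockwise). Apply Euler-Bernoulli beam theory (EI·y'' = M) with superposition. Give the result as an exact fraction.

Load 1 — applied couple M₀=16 kN·m at a=3 m (b=L-a=3):
  R_A = 6M₀ab/L³ = 6·16·3·3/6³ = 4 kN
  M_A = M₀b(2a-b)/L² = 16·3·(2·3-3)/6² = 4 kN·m
  R_B = -6M₀ab/L³ = -6·16·3·3/6³ = -4 kN
  M_B = M₀a(2b-a)/L² = 16·3·(2·3-3)/6² = 4 kN·m
Load 2 — uniform load w=-14 kN/m over full span:
  R_A = wL/2 = (-14)·6/2 = -42 kN
  M_A = wL²/12 = (-14)·6²/12 = -42 kN·m
  R_B = wL/2 = (-14)·6/2 = -42 kN
  M_B = -wL²/12 = -(-14)·6²/12 = 42 kN·m
Load 3 — triangular load w₀=10 kN/m (0→w₀ over full span):
  R_A = 3w₀L/20 = 3·10·6/20 = 9 kN
  M_A = w₀L²/30 = 10·6²/30 = 12 kN·m
  R_B = 7w₀L/20 = 7·10·6/20 = 21 kN
  M_B = -w₀L²/20 = -10·6²/20 = -18 kN·m
Load 4 — applied couple M₀=13 kN·m at a=4 m (b=L-a=2):
  R_A = 6M₀ab/L³ = 6·13·4·2/6³ = 26/9 kN
  M_A = M₀b(2a-b)/L² = 13·2·(2·4-2)/6² = 13/3 kN·m
  R_B = -6M₀ab/L³ = -6·13·4·2/6³ = -26/9 kN
  M_B = M₀a(2b-a)/L² = 13·4·(2·2-4)/6² = 0 kN·m
Superposition: R_A = -235/9 kN, M_A = -65/3 kN·m, R_B = -251/9 kN, M_B = 28 kN·m

R_A = -235/9 kN, M_A = -65/3 kN·m, R_B = -251/9 kN, M_B = 28 kN·m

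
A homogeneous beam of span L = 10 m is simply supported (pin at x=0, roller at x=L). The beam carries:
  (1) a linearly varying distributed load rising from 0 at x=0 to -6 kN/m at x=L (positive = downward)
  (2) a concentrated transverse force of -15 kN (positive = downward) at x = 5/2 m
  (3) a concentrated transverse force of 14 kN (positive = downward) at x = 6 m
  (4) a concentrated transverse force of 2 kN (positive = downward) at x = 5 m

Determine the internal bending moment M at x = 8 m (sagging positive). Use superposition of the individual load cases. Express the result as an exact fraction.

M(8) = -35/2 kN·m

Load 1 — triangular load w₀=-6 kN/m (0→w₀ over full span):
  M_1 = w₀Lx/6 - w₀x³/(6L) = (-6)·10·8/6 - (-6)·8³/(6·10) = -144/5 kN·m
Load 2 — point force P=-15 kN at a=5/2 m (b=L-a=15/2):
  M_2 = Pa(L-x)/L  [x>a] = (-15)·(5/2)·(10-8)/10 = -15/2 kN·m
Load 3 — point force P=14 kN at a=6 m (b=L-a=4):
  M_3 = Pa(L-x)/L  [x>a] = 14·6·(10-8)/10 = 84/5 kN·m
Load 4 — point force P=2 kN at a=5 m (b=L-a=5):
  M_4 = Pa(L-x)/L  [x>a] = 2·5·(10-8)/10 = 2 kN·m
Superposition: M = Σ M_i = -35/2 kN·m ≈ -17.500000 kN·m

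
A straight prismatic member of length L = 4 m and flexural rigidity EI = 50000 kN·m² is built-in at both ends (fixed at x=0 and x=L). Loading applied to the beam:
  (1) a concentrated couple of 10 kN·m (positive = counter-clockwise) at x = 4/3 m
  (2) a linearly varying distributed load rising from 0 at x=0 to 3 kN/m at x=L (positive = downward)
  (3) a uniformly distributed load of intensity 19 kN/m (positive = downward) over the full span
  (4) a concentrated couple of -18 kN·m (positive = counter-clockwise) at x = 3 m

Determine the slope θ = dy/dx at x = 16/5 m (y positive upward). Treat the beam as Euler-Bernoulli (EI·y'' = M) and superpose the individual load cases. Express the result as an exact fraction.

Load 1 — applied couple M₀=10 kN·m at a=4/3 m (b=L-a=8/3):
  θ_1 = (R_Ax²/2 - M_Ax - M₀(x-a))/EI  [x>a] with R_A=10/3, M_A=0 = ((10/3)·(16/5)²/2 - 0·(16/5) - 10·((16/5)-(4/3)))/50000 = -1/31250 rad
Load 2 — triangular load w₀=3 kN/m (0→w₀ over full span):
  θ_2 = -w₀(2x(L-x)(L-2x)(x+2L)+x²(L-x)²)/(120LEI) = -3·(2·(16/5)·(4-(16/5))·(4-2·(16/5))·((16/5)+2·4)+(16/5)²·(4-(16/5))²)/(120·4·50000) = 32/1953125 rad
Load 3 — uniform load w=19 kN/m over full span:
  θ_3 = -wx(L-x)(L-2x)/(12EI) = -19·(16/5)·(4-(16/5))·(4-2·(16/5))/(12·50000) = 76/390625 rad
Load 4 — applied couple M₀=-18 kN·m at a=3 m (b=L-a=1):
  θ_4 = (R_Ax²/2 - M_Ax - M₀(x-a))/EI  [x>a] with R_A=-81/16, M_A=-45/8 = ((-81/16)·(16/5)²/2 - (-45/8)·(16/5) - (-18)·((16/5)-3))/50000 = -27/312500 rad
Superposition: θ = Σ θ_i = 723/7812500 rad ≈ 0.000093 rad

θ(16/5) = 723/7812500 rad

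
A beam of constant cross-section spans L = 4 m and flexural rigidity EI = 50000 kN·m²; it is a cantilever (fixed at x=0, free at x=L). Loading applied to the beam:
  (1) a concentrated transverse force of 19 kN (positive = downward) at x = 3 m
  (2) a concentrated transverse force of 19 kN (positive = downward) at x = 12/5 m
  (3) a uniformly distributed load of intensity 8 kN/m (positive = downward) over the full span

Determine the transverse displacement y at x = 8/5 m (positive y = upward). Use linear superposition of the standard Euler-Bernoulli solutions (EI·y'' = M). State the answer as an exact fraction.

Load 1 — point force P=19 kN at a=3 m (b=L-a=1):
  y_1 = -Px²(3a-x)/(6EI)  [x≤a] = -19·(8/5)²·(3·3-(8/5))/(6·50000) = -1406/1171875 m
Load 2 — point force P=19 kN at a=12/5 m (b=L-a=8/5):
  y_2 = -Px²(3a-x)/(6EI)  [x≤a] = -19·(8/5)²·(3·(12/5)-(8/5))/(6·50000) = -1064/1171875 m
Load 3 — uniform load w=8 kN/m over full span:
  y_3 = -wx²(x²-4Lx+6L²)/(24EI) = -8·(8/5)²·((8/5)²-4·4·(8/5)+6·4²)/(24·50000) = -2432/1953125 m
Superposition: y = Σ y_i = -19646/5859375 m ≈ -0.003353 m

y(8/5) = -19646/5859375 m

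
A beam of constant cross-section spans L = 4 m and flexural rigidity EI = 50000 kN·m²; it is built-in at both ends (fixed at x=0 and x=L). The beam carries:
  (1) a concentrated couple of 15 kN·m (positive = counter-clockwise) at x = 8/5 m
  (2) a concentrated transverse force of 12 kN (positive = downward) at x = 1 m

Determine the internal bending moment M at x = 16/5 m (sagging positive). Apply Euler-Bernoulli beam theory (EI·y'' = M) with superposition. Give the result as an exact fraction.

M(16/5) = -27/100 kN·m

Load 1 — applied couple M₀=15 kN·m at a=8/5 m (b=L-a=12/5):
  M_1 = R_Ax - M_A - M₀  [x>a] with R_A=27/5, M_A=9/5 = (27/5)·(16/5) - (9/5) - 15 = 12/25 kN·m
Load 2 — point force P=12 kN at a=1 m (b=L-a=3):
  M_2 = Pa²(a+3b)(L-x)/L³ - Pa²b/L²  [x>a] = 12·1²·(1+3·3)·(4-(16/5))/4³ - 12·1²·3/4² = -3/4 kN·m
Superposition: M = Σ M_i = -27/100 kN·m ≈ -0.270000 kN·m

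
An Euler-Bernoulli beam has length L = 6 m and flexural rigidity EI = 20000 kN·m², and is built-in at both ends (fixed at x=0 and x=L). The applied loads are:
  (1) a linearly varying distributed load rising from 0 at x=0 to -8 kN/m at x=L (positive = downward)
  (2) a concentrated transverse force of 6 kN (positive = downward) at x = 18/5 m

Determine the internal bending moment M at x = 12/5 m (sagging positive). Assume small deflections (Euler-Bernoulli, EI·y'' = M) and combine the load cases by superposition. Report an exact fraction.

M(12/5) = -1872/625 kN·m

Load 1 — triangular load w₀=-8 kN/m (0→w₀ over full span):
  M_1 = 3w₀Lx/20 - w₀L²/30 - w₀x³/(6L) = 3·(-8)·6·(12/5)/20 - (-8)·6²/30 - (-8)·(12/5)³/(6·6) = -576/125 kN·m
Load 2 — point force P=6 kN at a=18/5 m (b=L-a=12/5):
  M_2 = Pb²(3a+b)x/L³ - Pab²/L²  [x≤a] = 6·(12/5)²·(3·(18/5)+(12/5))·(12/5)/6³ - 6·(18/5)·(12/5)²/6² = 1008/625 kN·m
Superposition: M = Σ M_i = -1872/625 kN·m ≈ -2.995200 kN·m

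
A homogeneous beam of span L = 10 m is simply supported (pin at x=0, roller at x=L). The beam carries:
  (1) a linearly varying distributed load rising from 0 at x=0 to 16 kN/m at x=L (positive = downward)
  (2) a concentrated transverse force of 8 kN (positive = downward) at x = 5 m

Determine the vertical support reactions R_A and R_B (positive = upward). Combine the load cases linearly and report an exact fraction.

R_A = 92/3 kN, R_B = 172/3 kN

Load 1 — triangular load w₀=16 kN/m (0→w₀ over full span):
  R_A = w₀L/6 = 16·10/6 = 80/3 kN
  R_B = w₀L/3 = 16·10/3 = 160/3 kN
Load 2 — point force P=8 kN at a=5 m (b=L-a=5):
  R_A = Pb/L = 8·5/10 = 4 kN
  R_B = Pa/L = 8·5/10 = 4 kN
Superposition: R_A = 92/3 kN, R_B = 172/3 kN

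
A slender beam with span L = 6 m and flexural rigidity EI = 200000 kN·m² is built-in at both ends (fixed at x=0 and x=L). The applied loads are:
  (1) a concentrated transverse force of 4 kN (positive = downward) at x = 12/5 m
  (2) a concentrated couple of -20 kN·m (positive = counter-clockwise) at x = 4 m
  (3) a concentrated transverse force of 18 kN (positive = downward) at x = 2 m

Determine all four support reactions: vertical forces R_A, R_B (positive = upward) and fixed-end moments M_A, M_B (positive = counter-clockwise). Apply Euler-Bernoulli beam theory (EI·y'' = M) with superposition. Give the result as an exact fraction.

Load 1 — point force P=4 kN at a=12/5 m (b=L-a=18/5):
  R_A = Pb²(3a+b)/L³ = 4·(18/5)²·(3·(12/5)+(18/5))/6³ = 324/125 kN
  M_A = Pab²/L² = 4·(12/5)·(18/5)²/6² = 432/125 kN·m
  R_B = Pa²(a+3b)/L³ = 4·(12/5)²·((12/5)+3·(18/5))/6³ = 176/125 kN
  M_B = -Pa²b/L² = -4·(12/5)²·(18/5)/6² = -288/125 kN·m
Load 2 — applied couple M₀=-20 kN·m at a=4 m (b=L-a=2):
  R_A = 6M₀ab/L³ = 6·(-20)·4·2/6³ = -40/9 kN
  M_A = M₀b(2a-b)/L² = (-20)·2·(2·4-2)/6² = -20/3 kN·m
  R_B = -6M₀ab/L³ = -6·(-20)·4·2/6³ = 40/9 kN
  M_B = M₀a(2b-a)/L² = (-20)·4·(2·2-4)/6² = 0 kN·m
Load 3 — point force P=18 kN at a=2 m (b=L-a=4):
  R_A = Pb²(3a+b)/L³ = 18·4²·(3·2+4)/6³ = 40/3 kN
  M_A = Pab²/L² = 18·2·4²/6² = 16 kN·m
  R_B = Pa²(a+3b)/L³ = 18·2²·(2+3·4)/6³ = 14/3 kN
  M_B = -Pa²b/L² = -18·2²·4/6² = -8 kN·m
Superposition: R_A = 12916/1125 kN, M_A = 4796/375 kN·m, R_B = 11834/1125 kN, M_B = -1288/125 kN·m

R_A = 12916/1125 kN, M_A = 4796/375 kN·m, R_B = 11834/1125 kN, M_B = -1288/125 kN·m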